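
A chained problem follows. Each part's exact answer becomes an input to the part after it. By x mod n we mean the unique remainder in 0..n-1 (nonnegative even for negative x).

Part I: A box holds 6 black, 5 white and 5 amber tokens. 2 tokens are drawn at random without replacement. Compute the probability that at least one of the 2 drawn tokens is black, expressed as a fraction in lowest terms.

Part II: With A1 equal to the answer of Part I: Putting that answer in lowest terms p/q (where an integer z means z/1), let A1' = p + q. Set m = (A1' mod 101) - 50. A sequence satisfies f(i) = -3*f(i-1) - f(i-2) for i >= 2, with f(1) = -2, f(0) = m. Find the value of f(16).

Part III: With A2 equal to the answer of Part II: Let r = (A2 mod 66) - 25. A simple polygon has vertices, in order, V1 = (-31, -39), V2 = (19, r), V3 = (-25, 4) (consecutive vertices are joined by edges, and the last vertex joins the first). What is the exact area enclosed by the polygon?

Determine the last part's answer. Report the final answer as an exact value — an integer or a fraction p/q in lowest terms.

Part I: total draws C(16,2) = 120; complement C(10,2) = 45; favorable 120 - 45 = 75; P = 5/8; answer 5/8
Part II: A1 = 5/8; threaded value p + q = 13; m = -37; f(2) = -3*(-2) - 1*(-37) = 43; iterating: f(2)=43, f(3)=-127, f(4)=338, f(5)=-887, f(6)=2323, f(7)=-6082, f(8)=15923, f(9)=-41687, f(10)=109138, f(11)=-285727, f(12)=748043, f(13)=-1958402, f(14)=5127163, f(15)=-13423087, f(16)=35142098; answer 35142098
Part III: A2 = 35142098; r = -23; cross terms: (-31*-23 - 19*-39)=1454, (19*4 - -25*-23)=-499, (-25*-39 - -31*4)=1099; twice the area = |2054| = 2054; area = 1027; answer 1027

1027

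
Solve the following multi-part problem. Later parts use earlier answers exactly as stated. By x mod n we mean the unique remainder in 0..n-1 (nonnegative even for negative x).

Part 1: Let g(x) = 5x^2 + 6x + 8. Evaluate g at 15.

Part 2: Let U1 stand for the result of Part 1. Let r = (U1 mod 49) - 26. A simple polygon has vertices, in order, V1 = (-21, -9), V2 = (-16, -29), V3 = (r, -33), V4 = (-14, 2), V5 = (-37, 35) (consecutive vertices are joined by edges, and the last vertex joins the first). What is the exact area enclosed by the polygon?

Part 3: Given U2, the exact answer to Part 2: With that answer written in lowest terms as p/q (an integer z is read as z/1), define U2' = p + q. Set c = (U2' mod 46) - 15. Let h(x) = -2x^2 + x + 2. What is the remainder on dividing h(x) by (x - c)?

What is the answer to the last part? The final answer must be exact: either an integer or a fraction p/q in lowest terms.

-1651

Part 1: 5*(15)^2 + 6*(15)^1 + 8 = (1125) + (90) + (8) = 1223; answer 1223
Part 2: U1 = 1223; r = 21; cross terms: (-21*-29 - -16*-9)=465, (-16*-33 - 21*-29)=1137, (21*2 - -14*-33)=-420, (-14*35 - -37*2)=-416, (-37*-9 - -21*35)=1068; twice the area = |1834| = 1834; area = 917; answer 917
Part 3: U2 = 917; threaded value p + q = 918; c = 29; remainder = value at the root: -2*(29)^2 + 1*(29)^1 + 2 = (-1682) + (29) + (2) = -1651; answer -1651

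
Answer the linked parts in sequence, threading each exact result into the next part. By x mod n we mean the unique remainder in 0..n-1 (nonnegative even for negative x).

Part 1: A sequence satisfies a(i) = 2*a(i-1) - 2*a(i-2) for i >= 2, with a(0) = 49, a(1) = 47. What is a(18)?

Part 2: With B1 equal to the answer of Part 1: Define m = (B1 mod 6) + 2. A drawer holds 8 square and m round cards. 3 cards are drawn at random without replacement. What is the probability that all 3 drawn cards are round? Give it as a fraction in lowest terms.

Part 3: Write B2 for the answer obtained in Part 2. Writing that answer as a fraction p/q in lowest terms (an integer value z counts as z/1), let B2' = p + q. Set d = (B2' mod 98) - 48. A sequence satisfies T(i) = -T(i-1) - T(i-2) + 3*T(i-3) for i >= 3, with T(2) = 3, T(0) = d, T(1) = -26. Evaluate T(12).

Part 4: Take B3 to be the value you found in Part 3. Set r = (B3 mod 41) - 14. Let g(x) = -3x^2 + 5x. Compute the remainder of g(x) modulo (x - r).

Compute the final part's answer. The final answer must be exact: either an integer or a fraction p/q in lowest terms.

-418

Part 1: a(2) = 2*(47) - 2*(49) = -4; iterating: a(2)=-4, a(3)=-102, a(4)=-196, a(5)=-188, a(6)=16, a(7)=408, a(8)=784, a(9)=752, a(10)=-64, a(11)=-1632, a(12)=-3136, a(13)=-3008, a(14)=256, a(15)=6528, a(16)=12544, a(17)=12032, a(18)=-1024; answer -1024
Part 2: B1 = -1024; m = 4; total draws C(12,3) = 220; favorable C(4,3) = 4; P = 1/55; answer 1/55
Part 3: B2 = 1/55; threaded value p + q = 56; d = 8; T(3) = -1*(3) - 1*(-26) + 3*(8) = 47; iterating: T(3)=47, T(4)=-128, T(5)=90, T(6)=179, T(7)=-653, T(8)=744, T(9)=446, T(10)=-3149, T(11)=4935, T(12)=-448; answer -448
Part 4: B3 = -448; r = -11; remainder = value at the root: -3*(-11)^2 + 5*(-11)^1 = (-363) + (-55) = -418; answer -418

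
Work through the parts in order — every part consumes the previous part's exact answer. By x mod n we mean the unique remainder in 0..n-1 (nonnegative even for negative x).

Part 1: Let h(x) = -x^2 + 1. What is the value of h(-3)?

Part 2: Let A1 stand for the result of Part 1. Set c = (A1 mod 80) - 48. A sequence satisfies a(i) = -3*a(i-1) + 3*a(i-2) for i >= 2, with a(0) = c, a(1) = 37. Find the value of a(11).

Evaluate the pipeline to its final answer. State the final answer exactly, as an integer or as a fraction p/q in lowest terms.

9141903

Part 1: -1*(-3)^2 + 1 = (-9) + (1) = -8; answer -8
Part 2: A1 = -8; c = 24; a(2) = -3*(37) + 3*(24) = -39; iterating: a(2)=-39, a(3)=228, a(4)=-801, a(5)=3087, a(6)=-11664, a(7)=44253, a(8)=-167751, a(9)=636012, a(10)=-2411289, a(11)=9141903; answer 9141903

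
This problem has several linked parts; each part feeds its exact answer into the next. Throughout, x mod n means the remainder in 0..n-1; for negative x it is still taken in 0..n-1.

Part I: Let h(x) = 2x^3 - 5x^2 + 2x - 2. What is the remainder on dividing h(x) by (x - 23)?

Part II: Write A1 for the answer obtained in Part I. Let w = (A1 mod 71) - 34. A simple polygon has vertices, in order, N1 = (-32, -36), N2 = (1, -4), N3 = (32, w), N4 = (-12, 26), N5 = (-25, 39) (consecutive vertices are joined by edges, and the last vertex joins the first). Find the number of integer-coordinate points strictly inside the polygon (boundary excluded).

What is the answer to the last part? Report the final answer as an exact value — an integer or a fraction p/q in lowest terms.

Part I: remainder = value at the root: 2*(23)^3 - 5*(23)^2 + 2*(23)^1 - 2 = (24334) + (-2645) + (46) + (-2) = 21733; answer 21733
Part II: A1 = 21733; w = -27; cross terms: (-32*-4 - 1*-36)=164, (1*-27 - 32*-4)=101, (32*26 - -12*-27)=508, (-12*39 - -25*26)=182, (-25*-36 - -32*39)=2148; twice the area = |3103| = 3103; area = 3103/2; boundary points = 1 + 1 + 1 + 13 + 1 = 17; strictly interior points = area - boundary/2 + 1 = 1544; answer 1544

1544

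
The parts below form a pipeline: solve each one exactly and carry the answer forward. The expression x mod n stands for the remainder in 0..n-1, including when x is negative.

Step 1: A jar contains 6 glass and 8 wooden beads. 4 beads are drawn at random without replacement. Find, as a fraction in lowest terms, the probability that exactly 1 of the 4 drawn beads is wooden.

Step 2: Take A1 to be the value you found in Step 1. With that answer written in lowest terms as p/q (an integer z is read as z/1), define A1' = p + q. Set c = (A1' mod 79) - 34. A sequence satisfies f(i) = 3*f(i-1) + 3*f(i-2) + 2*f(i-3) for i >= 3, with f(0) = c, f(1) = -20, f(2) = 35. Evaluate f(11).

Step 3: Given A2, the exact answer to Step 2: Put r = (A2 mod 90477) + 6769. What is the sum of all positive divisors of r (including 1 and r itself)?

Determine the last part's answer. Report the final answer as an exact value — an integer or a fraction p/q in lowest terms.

135000

Step 1: total draws C(14,4) = 1001; favorable C(8,1)*C(6,3) = 160; P = 160/1001; answer 160/1001
Step 2: A1 = 160/1001; threaded value p + q = 1161; c = 21; f(3) = 3*(35) + 3*(-20) + 2*(21) = 87; iterating: f(3)=87, f(4)=326, f(5)=1309, f(6)=5079, f(7)=19816, f(8)=77303, f(9)=301515, f(10)=1176086, f(11)=4587409; answer 4587409
Step 3: A2 = 4587409; r = 70328; 70328 = 2^3 * 59 * 149; sigma = (1 + 2 + 4 + 8) * (1 + 59) * (1 + 149) = 15 * 60 * 150 = 135000; answer 135000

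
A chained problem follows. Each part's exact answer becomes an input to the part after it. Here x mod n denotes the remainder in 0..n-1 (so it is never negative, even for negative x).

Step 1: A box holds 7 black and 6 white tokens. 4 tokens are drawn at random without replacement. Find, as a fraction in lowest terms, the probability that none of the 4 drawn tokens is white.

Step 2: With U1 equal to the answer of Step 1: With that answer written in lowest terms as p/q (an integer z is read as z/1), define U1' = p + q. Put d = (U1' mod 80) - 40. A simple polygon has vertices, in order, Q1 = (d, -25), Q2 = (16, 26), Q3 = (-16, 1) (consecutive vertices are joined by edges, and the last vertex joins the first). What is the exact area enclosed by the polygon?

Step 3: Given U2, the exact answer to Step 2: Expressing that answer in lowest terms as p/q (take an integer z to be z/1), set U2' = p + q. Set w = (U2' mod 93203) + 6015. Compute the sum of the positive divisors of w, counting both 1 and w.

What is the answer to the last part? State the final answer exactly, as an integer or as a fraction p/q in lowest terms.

Step 1: total draws C(13,4) = 715; favorable C(7,4) = 35; P = 7/143; answer 7/143
Step 2: U1 = 7/143; threaded value p + q = 150; d = 30; cross terms: (30*26 - 16*-25)=1180, (16*1 - -16*26)=432, (-16*-25 - 30*1)=370; twice the area = |1982| = 1982; area = 991; answer 991
Step 3: U2 = 991; threaded value p + q = 992; w = 7007; 7007 = 7^2 * 11 * 13; sigma = (1 + 7 + 49) * (1 + 11) * (1 + 13) = 57 * 12 * 14 = 9576; answer 9576

9576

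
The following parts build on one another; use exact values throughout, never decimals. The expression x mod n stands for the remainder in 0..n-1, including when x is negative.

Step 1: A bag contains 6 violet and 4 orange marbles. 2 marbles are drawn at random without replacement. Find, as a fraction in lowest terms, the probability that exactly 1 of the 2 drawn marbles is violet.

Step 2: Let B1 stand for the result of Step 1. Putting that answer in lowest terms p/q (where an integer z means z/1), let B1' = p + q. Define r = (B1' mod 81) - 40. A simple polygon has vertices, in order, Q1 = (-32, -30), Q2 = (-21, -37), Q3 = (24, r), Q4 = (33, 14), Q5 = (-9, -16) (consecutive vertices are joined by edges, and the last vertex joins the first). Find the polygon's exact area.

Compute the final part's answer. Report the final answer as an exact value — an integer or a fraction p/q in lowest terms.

1026

Step 1: total draws C(10,2) = 45; favorable C(6,1)*C(4,1) = 24; P = 8/15; answer 8/15
Step 2: B1 = 8/15; threaded value p + q = 23; r = -17; cross terms: (-32*-37 - -21*-30)=554, (-21*-17 - 24*-37)=1245, (24*14 - 33*-17)=897, (33*-16 - -9*14)=-402, (-9*-30 - -32*-16)=-242; twice the area = |2052| = 2052; area = 1026; answer 1026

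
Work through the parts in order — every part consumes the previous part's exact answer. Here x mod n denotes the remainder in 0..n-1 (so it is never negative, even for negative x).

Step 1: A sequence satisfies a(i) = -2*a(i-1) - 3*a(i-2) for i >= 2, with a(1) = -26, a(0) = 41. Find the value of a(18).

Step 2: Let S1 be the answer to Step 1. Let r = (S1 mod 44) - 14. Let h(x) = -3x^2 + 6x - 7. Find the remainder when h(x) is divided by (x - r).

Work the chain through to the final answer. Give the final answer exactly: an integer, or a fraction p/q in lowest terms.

-976

Step 1: a(2) = -2*(-26) - 3*(41) = -71; iterating: a(2)=-71, a(3)=220, a(4)=-227, a(5)=-206, a(6)=1093, a(7)=-1568, a(8)=-143, a(9)=4990, a(10)=-9551, a(11)=4132, a(12)=20389, a(13)=-53174, a(14)=45181, a(15)=69160, a(16)=-273863, a(17)=340246, a(18)=141097; answer 141097
Step 2: S1 = 141097; r = 19; remainder = value at the root: -3*(19)^2 + 6*(19)^1 - 7 = (-1083) + (114) + (-7) = -976; answer -976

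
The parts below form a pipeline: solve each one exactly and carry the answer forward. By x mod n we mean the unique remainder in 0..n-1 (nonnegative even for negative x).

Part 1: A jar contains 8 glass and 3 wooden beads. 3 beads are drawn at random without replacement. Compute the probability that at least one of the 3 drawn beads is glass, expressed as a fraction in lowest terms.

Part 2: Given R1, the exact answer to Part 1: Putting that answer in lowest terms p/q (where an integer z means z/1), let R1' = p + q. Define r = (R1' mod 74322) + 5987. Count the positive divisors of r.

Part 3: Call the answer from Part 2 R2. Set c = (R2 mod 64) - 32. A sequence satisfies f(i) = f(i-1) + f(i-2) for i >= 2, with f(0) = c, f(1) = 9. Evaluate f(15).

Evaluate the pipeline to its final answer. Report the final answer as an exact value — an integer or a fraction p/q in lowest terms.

Part 1: total draws C(11,3) = 165; complement C(3,3) = 1; favorable 165 - 1 = 164; P = 164/165; answer 164/165
Part 2: R1 = 164/165; threaded value p + q = 329; r = 6316; 6316 = 2^2 * 1579; number of divisors = (2+1) * (1+1) = 6; answer 6
Part 3: R2 = 6; c = -26; f(2) = 1*(9) + 1*(-26) = -17; iterating: f(2)=-17, f(3)=-8, f(4)=-25, f(5)=-33, f(6)=-58, f(7)=-91, f(8)=-149, f(9)=-240, f(10)=-389, f(11)=-629, f(12)=-1018, f(13)=-1647, f(14)=-2665, f(15)=-4312; answer -4312

-4312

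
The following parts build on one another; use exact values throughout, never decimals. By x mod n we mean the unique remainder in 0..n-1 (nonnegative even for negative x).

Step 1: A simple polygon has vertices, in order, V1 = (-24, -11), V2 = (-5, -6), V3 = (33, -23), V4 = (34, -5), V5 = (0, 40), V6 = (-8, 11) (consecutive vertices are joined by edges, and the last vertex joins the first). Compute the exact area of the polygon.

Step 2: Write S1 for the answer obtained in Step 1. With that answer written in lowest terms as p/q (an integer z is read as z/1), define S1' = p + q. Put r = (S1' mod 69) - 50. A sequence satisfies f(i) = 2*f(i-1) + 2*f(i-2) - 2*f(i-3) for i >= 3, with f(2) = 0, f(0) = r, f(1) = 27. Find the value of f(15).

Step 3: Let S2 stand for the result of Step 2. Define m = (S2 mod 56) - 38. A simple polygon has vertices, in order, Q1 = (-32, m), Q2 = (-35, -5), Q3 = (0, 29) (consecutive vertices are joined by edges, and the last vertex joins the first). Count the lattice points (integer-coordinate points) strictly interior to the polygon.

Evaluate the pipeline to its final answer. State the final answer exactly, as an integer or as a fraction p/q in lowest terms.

71

Step 1: cross terms: (-24*-6 - -5*-11)=89, (-5*-23 - 33*-6)=313, (33*-5 - 34*-23)=617, (34*40 - 0*-5)=1360, (0*11 - -8*40)=320, (-8*-11 - -24*11)=352; twice the area = |3051| = 3051; area = 3051/2; answer 3051/2
Step 2: S1 = 3051/2; threaded value p + q = 3053; r = -33; f(3) = 2*(0) + 2*(27) - 2*(-33) = 120; iterating: f(3)=120, f(4)=186, f(5)=612, f(6)=1356, f(7)=3564, f(8)=8616, f(9)=21648, f(10)=53400, f(11)=132864, f(12)=329232, f(13)=817392, f(14)=2027520, f(15)=5031360; answer 5031360
Step 3: S2 = 5031360; m = 2; cross terms: (-32*-5 - -35*2)=230, (-35*29 - 0*-5)=-1015, (0*2 - -32*29)=928; twice the area = |143| = 143; area = 143/2; boundary points = 1 + 1 + 1 = 3; strictly interior points = area - boundary/2 + 1 = 71; answer 71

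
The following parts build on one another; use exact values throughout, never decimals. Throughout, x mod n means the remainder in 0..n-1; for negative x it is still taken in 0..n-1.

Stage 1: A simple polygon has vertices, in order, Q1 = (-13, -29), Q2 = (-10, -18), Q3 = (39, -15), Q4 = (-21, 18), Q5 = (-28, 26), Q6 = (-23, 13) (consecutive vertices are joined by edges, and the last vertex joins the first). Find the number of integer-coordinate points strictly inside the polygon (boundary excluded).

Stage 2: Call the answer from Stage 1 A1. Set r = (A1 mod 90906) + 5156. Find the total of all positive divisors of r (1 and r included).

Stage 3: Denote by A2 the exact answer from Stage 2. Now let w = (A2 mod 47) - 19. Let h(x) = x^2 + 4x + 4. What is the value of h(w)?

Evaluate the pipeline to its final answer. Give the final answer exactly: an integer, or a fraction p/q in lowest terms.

1

Stage 1: cross terms: (-13*-18 - -10*-29)=-56, (-10*-15 - 39*-18)=852, (39*18 - -21*-15)=387, (-21*26 - -28*18)=-42, (-28*13 - -23*26)=234, (-23*-29 - -13*13)=836; twice the area = |2211| = 2211; area = 2211/2; boundary points = 1 + 1 + 3 + 1 + 1 + 2 = 9; strictly interior points = area - boundary/2 + 1 = 1102; answer 1102
Stage 2: A1 = 1102; r = 6258; 6258 = 2 * 3 * 7 * 149; sigma = (1 + 2) * (1 + 3) * (1 + 7) * (1 + 149) = 3 * 4 * 8 * 150 = 14400; answer 14400
Stage 3: A2 = 14400; w = -1; 1*(-1)^2 + 4*(-1)^1 + 4 = (1) + (-4) + (4) = 1; answer 1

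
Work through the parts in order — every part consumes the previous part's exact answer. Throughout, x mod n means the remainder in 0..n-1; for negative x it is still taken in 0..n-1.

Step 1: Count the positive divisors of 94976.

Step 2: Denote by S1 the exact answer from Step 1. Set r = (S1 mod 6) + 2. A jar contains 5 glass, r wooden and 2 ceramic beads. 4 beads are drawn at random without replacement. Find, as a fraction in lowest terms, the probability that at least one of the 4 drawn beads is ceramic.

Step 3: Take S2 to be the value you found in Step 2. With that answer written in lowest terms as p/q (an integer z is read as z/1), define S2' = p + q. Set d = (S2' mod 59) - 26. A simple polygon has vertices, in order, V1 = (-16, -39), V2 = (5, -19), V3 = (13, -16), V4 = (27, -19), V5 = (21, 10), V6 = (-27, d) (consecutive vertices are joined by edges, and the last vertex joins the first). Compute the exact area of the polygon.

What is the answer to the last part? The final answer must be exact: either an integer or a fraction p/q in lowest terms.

1514

Step 1: 94976 = 2^8 * 7 * 53; number of divisors = (8+1) * (1+1) * (1+1) = 36; answer 36
Step 2: S1 = 36; r = 2; total draws C(9,4) = 126; complement C(7,4) = 35; favorable 126 - 35 = 91; P = 13/18; answer 13/18
Step 3: S2 = 13/18; threaded value p + q = 31; d = 5; cross terms: (-16*-19 - 5*-39)=499, (5*-16 - 13*-19)=167, (13*-19 - 27*-16)=185, (27*10 - 21*-19)=669, (21*5 - -27*10)=375, (-27*-39 - -16*5)=1133; twice the area = |3028| = 3028; area = 1514; answer 1514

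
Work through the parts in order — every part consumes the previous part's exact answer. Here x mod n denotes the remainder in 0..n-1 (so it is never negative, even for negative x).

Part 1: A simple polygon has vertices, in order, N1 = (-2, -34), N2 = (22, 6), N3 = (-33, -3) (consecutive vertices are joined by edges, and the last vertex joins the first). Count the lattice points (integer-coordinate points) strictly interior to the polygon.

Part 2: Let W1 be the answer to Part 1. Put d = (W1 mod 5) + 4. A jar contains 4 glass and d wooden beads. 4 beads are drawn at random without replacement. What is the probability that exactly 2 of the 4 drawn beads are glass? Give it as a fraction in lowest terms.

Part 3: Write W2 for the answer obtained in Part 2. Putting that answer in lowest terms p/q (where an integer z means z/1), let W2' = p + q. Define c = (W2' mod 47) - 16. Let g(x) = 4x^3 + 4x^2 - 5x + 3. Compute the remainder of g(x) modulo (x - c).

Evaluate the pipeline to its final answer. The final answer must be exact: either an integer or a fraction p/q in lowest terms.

Part 1: cross terms: (-2*6 - 22*-34)=736, (22*-3 - -33*6)=132, (-33*-34 - -2*-3)=1116; twice the area = |1984| = 1984; area = 992; boundary points = 8 + 1 + 31 = 40; strictly interior points = area - boundary/2 + 1 = 973; answer 973
Part 2: W1 = 973; d = 7; total draws C(11,4) = 330; favorable C(4,2)*C(7,2) = 126; P = 21/55; answer 21/55
Part 3: W2 = 21/55; threaded value p + q = 76; c = 13; remainder = value at the root: 4*(13)^3 + 4*(13)^2 - 5*(13)^1 + 3 = (8788) + (676) + (-65) + (3) = 9402; answer 9402

9402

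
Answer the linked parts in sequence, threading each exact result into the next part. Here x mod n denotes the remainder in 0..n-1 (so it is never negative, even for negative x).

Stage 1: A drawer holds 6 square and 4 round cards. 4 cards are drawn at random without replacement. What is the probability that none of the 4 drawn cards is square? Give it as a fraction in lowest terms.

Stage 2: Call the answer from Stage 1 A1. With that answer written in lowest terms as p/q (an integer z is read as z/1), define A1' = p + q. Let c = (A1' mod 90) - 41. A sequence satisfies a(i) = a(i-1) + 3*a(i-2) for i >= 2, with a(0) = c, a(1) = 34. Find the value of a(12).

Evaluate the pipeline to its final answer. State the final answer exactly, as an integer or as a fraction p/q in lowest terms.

128950

Stage 1: total draws C(10,4) = 210; favorable C(4,4) = 1; P = 1/210; answer 1/210
Stage 2: A1 = 1/210; threaded value p + q = 211; c = -10; a(2) = 1*(34) + 3*(-10) = 4; iterating: a(2)=4, a(3)=106, a(4)=118, a(5)=436, a(6)=790, a(7)=2098, a(8)=4468, a(9)=10762, a(10)=24166, a(11)=56452, a(12)=128950; answer 128950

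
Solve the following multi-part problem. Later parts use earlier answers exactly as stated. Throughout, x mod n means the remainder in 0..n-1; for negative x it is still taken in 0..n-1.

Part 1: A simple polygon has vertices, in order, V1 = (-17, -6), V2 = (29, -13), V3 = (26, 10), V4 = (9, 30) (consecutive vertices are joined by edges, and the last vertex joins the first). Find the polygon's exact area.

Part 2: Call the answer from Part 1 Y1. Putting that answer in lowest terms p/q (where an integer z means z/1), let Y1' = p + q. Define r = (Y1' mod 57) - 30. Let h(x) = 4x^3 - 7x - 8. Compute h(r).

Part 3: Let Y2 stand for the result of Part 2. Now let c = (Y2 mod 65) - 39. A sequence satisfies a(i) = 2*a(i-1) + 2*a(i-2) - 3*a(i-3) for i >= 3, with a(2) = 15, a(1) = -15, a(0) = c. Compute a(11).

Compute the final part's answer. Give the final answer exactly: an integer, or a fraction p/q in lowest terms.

120579

Part 1: cross terms: (-17*-13 - 29*-6)=395, (29*10 - 26*-13)=628, (26*30 - 9*10)=690, (9*-6 - -17*30)=456; twice the area = |2169| = 2169; area = 2169/2; answer 2169/2
Part 2: Y1 = 2169/2; threaded value p + q = 2171; r = -25; 4*(-25)^3 - 7*(-25)^1 - 8 = (-62500) + (175) + (-8) = -62333; answer -62333
Part 3: Y2 = -62333; c = -37; a(3) = 2*(15) + 2*(-15) - 3*(-37) = 111; iterating: a(3)=111, a(4)=297, a(5)=771, a(6)=1803, a(7)=4257, a(8)=9807, a(9)=22719, a(10)=52281, a(11)=120579; answer 120579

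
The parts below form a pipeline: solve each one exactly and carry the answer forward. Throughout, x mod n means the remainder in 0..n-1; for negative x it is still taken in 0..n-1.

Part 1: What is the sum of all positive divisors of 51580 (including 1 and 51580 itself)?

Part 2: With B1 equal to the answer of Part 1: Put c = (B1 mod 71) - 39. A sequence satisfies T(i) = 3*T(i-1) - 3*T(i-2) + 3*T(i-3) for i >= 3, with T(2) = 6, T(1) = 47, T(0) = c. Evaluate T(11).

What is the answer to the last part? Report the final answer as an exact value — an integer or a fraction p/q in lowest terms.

-101898

Part 1: 51580 = 2^2 * 5 * 2579; sigma = (1 + 2 + 4) * (1 + 5) * (1 + 2579) = 7 * 6 * 2580 = 108360; answer 108360
Part 2: B1 = 108360; c = -25; T(3) = 3*(6) - 3*(47) + 3*(-25) = -198; iterating: T(3)=-198, T(4)=-471, T(5)=-801, T(6)=-1584, T(7)=-3762, T(8)=-8937, T(9)=-20277, T(10)=-45306, T(11)=-101898; answer -101898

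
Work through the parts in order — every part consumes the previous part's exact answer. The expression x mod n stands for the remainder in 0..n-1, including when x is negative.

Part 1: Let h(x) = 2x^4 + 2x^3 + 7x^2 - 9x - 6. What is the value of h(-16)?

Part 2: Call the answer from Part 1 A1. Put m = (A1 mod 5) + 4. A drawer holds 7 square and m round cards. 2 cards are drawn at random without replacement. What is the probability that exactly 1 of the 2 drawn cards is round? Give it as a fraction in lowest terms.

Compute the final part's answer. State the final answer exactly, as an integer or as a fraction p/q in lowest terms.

Part 1: 2*(-16)^4 + 2*(-16)^3 + 7*(-16)^2 - 9*(-16)^1 - 6 = (131072) + (-8192) + (1792) + (144) + (-6) = 124810; answer 124810
Part 2: A1 = 124810; m = 4; total draws C(11,2) = 55; favorable C(4,1)*C(7,1) = 28; P = 28/55; answer 28/55

28/55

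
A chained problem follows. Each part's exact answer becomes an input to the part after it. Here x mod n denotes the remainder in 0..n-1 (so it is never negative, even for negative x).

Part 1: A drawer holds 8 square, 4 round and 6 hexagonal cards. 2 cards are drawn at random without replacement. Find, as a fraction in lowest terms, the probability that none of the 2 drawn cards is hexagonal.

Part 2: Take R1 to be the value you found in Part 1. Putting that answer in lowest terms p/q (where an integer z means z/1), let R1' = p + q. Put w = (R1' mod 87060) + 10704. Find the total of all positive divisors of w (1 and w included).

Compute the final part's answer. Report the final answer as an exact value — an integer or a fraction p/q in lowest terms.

Part 1: total draws C(18,2) = 153; favorable C(12,2) = 66; P = 22/51; answer 22/51
Part 2: R1 = 22/51; threaded value p + q = 73; w = 10777; 10777 = 13 * 829; sigma = (1 + 13) * (1 + 829) = 14 * 830 = 11620; answer 11620

11620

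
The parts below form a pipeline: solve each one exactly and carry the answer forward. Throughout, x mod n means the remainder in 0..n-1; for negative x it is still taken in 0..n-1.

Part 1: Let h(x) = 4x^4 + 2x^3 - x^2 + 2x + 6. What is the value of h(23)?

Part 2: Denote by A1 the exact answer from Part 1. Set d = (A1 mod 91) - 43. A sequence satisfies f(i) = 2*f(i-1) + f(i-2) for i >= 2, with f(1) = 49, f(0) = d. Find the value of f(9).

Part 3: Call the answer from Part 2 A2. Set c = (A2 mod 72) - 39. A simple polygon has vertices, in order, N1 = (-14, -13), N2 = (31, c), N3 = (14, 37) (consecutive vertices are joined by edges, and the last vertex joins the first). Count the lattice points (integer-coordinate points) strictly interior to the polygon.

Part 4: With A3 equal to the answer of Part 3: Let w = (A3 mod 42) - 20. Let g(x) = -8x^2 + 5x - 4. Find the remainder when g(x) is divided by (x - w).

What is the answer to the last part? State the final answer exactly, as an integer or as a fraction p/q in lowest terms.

-2506

Part 1: 4*(23)^4 + 2*(23)^3 - 1*(23)^2 + 2*(23)^1 + 6 = (1119364) + (24334) + (-529) + (46) + (6) = 1143221; answer 1143221
Part 2: A1 = 1143221; d = 36; f(2) = 2*(49) + 1*(36) = 134; iterating: f(2)=134, f(3)=317, f(4)=768, f(5)=1853, f(6)=4474, f(7)=10801, f(8)=26076, f(9)=62953; answer 62953
Part 3: A2 = 62953; c = -14; cross terms: (-14*-14 - 31*-13)=599, (31*37 - 14*-14)=1343, (14*-13 - -14*37)=336; twice the area = |2278| = 2278; area = 1139; boundary points = 1 + 17 + 2 = 20; strictly interior points = area - boundary/2 + 1 = 1130; answer 1130
Part 4: A3 = 1130; w = 18; remainder = value at the root: -8*(18)^2 + 5*(18)^1 - 4 = (-2592) + (90) + (-4) = -2506; answer -2506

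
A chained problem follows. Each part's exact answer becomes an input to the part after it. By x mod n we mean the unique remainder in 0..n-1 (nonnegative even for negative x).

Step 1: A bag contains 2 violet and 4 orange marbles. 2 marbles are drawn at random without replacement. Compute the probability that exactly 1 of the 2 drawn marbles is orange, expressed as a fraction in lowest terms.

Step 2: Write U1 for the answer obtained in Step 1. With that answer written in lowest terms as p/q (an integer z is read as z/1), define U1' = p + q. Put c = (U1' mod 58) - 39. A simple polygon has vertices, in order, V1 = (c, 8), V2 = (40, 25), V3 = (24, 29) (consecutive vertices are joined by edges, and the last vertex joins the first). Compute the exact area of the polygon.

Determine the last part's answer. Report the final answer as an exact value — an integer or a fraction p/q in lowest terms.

248

Step 1: total draws C(6,2) = 15; favorable C(4,1)*C(2,1) = 8; P = 8/15; answer 8/15
Step 2: U1 = 8/15; threaded value p + q = 23; c = -16; cross terms: (-16*25 - 40*8)=-720, (40*29 - 24*25)=560, (24*8 - -16*29)=656; twice the area = |496| = 496; area = 248; answer 248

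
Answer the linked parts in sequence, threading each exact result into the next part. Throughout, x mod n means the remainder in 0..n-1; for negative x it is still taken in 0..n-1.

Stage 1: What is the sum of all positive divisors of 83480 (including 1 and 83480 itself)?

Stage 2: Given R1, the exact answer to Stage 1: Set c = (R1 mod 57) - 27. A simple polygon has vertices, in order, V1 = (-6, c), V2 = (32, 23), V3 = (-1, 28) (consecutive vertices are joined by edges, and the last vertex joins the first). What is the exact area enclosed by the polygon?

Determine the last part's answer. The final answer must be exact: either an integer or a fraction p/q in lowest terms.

Stage 1: 83480 = 2^3 * 5 * 2087; sigma = (1 + 2 + 4 + 8) * (1 + 5) * (1 + 2087) = 15 * 6 * 2088 = 187920; answer 187920
Stage 2: R1 = 187920; c = 21; cross terms: (-6*23 - 32*21)=-810, (32*28 - -1*23)=919, (-1*21 - -6*28)=147; twice the area = |256| = 256; area = 128; answer 128

128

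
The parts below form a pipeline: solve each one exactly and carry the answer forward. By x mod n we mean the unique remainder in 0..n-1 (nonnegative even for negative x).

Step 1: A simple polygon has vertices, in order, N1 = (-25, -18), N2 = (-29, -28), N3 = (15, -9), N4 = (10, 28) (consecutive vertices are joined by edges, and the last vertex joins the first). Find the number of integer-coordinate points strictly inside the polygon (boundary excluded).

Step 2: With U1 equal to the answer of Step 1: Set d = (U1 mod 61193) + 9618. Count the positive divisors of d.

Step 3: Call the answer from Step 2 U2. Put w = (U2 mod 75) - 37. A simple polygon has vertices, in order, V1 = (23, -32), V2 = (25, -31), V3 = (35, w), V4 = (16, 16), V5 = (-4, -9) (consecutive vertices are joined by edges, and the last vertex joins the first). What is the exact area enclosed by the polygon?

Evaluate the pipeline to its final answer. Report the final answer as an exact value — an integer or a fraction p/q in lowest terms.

845

Step 1: cross terms: (-25*-28 - -29*-18)=178, (-29*-9 - 15*-28)=681, (15*28 - 10*-9)=510, (10*-18 - -25*28)=520; twice the area = |1889| = 1889; area = 1889/2; boundary points = 2 + 1 + 1 + 1 = 5; strictly interior points = area - boundary/2 + 1 = 943; answer 943
Step 2: U1 = 943; d = 10561; 10561 = 59 * 179; number of divisors = (1+1) * (1+1) = 4; answer 4
Step 3: U2 = 4; w = -33; cross terms: (23*-31 - 25*-32)=87, (25*-33 - 35*-31)=260, (35*16 - 16*-33)=1088, (16*-9 - -4*16)=-80, (-4*-32 - 23*-9)=335; twice the area = |1690| = 1690; area = 845; answer 845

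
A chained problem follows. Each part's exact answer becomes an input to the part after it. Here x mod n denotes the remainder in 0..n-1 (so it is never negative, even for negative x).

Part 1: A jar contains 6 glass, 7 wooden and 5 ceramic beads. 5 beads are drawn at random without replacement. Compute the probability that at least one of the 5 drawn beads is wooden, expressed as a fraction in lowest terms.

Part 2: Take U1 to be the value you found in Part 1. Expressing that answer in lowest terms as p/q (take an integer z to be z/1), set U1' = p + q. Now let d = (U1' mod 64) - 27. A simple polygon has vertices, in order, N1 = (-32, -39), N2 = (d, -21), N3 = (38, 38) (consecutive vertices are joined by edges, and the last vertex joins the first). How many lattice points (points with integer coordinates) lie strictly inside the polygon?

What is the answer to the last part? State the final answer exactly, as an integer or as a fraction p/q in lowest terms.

51

Part 1: total draws C(18,5) = 8568; complement C(11,5) = 462; favorable 8568 - 462 = 8106; P = 193/204; answer 193/204
Part 2: U1 = 193/204; threaded value p + q = 397; d = -14; cross terms: (-32*-21 - -14*-39)=126, (-14*38 - 38*-21)=266, (38*-39 - -32*38)=-266; twice the area = |126| = 126; area = 63; boundary points = 18 + 1 + 7 = 26; strictly interior points = area - boundary/2 + 1 = 51; answer 51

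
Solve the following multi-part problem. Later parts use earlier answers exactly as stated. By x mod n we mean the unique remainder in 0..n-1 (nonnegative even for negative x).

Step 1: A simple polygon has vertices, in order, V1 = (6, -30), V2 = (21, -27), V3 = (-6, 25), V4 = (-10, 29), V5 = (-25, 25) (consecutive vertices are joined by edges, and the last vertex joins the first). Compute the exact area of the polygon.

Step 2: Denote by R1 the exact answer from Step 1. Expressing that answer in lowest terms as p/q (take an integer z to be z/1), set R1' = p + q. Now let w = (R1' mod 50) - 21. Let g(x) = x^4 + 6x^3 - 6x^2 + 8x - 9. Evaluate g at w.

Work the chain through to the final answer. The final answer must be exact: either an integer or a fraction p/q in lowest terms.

Step 1: cross terms: (6*-27 - 21*-30)=468, (21*25 - -6*-27)=363, (-6*29 - -10*25)=76, (-10*25 - -25*29)=475, (-25*-30 - 6*25)=600; twice the area = |1982| = 1982; area = 991; answer 991
Step 2: R1 = 991; threaded value p + q = 992; w = 21; 1*(21)^4 + 6*(21)^3 - 6*(21)^2 + 8*(21)^1 - 9 = (194481) + (55566) + (-2646) + (168) + (-9) = 247560; answer 247560

247560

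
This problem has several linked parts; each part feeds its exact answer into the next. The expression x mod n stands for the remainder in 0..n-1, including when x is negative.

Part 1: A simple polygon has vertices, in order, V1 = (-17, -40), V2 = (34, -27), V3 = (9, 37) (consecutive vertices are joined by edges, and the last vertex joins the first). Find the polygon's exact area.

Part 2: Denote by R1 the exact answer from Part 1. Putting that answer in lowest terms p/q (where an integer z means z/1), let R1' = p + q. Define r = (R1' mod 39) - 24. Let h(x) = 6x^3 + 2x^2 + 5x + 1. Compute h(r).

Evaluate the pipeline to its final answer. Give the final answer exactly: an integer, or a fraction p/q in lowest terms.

Part 1: cross terms: (-17*-27 - 34*-40)=1819, (34*37 - 9*-27)=1501, (9*-40 - -17*37)=269; twice the area = |3589| = 3589; area = 3589/2; answer 3589/2
Part 2: R1 = 3589/2; threaded value p + q = 3591; r = -21; 6*(-21)^3 + 2*(-21)^2 + 5*(-21)^1 + 1 = (-55566) + (882) + (-105) + (1) = -54788; answer -54788

-54788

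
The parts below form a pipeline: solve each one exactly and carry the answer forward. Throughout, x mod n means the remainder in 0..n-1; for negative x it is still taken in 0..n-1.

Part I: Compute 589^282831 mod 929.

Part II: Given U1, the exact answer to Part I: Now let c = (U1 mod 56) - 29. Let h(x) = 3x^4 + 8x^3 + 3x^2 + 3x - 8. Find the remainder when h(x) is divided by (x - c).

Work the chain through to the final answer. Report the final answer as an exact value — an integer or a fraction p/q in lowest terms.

Part I: squarings mod 929: 589^1=589, 589^2=404, 589^4=641, 589^8=263, 589^16=423, 589^32=561, 589^64=719, 589^128=437, 589^256=524, 589^512=521, 589^1024=173, 589^2048=201, 589^4096=454, 589^8192=807, 589^16384=20, 589^32768=400, 589^65536=212, 589^131072=352, 589^262144=347; 589^282831 = 589^1 * 589^2 * 589^4 * 589^8 * 589^64 * 589^128 * 589^4096 * 589^16384 * 589^262144 = 395 (mod 929); answer 395
Part II: U1 = 395; c = -26; remainder = value at the root: 3*(-26)^4 + 8*(-26)^3 + 3*(-26)^2 + 3*(-26)^1 - 8 = (1370928) + (-140608) + (2028) + (-78) + (-8) = 1232262; answer 1232262

1232262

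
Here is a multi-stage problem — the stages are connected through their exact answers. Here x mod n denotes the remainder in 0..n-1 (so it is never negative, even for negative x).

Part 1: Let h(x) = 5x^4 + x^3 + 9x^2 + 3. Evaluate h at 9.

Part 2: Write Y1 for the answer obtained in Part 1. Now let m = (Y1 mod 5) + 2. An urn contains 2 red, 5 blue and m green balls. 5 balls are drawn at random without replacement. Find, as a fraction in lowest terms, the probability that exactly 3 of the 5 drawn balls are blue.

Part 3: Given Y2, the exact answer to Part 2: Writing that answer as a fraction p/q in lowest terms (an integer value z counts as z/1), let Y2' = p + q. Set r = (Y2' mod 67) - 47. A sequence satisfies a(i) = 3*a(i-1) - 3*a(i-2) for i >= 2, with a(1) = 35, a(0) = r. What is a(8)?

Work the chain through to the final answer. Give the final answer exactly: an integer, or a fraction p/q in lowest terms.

Part 1: 5*(9)^4 + 1*(9)^3 + 9*(9)^2 + 3 = (32805) + (729) + (729) + (3) = 34266; answer 34266
Part 2: Y1 = 34266; m = 3; total draws C(10,5) = 252; favorable C(5,3)*C(5,2) = 100; P = 25/63; answer 25/63
Part 3: Y2 = 25/63; threaded value p + q = 88; r = -26; a(2) = 3*(35) - 3*(-26) = 183; iterating: a(2)=183, a(3)=444, a(4)=783, a(5)=1017, a(6)=702, a(7)=-945, a(8)=-4941; answer -4941

-4941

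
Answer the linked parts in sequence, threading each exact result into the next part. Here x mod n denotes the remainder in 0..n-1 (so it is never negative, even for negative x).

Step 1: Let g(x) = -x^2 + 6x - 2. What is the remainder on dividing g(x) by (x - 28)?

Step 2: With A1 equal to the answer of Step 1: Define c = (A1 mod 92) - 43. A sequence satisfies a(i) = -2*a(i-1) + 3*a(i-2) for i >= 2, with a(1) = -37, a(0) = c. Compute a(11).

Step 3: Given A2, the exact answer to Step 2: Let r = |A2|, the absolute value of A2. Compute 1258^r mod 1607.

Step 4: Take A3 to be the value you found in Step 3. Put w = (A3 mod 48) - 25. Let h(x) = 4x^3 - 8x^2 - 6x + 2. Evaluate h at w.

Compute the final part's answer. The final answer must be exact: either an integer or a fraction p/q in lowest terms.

-52760

Step 1: remainder = value at the root: -1*(28)^2 + 6*(28)^1 - 2 = (-784) + (168) + (-2) = -618; answer -618
Step 2: A1 = -618; c = -17; a(2) = -2*(-37) + 3*(-17) = 23; iterating: a(2)=23, a(3)=-157, a(4)=383, a(5)=-1237, a(6)=3623, a(7)=-10957, a(8)=32783, a(9)=-98437, a(10)=295223, a(11)=-885757; answer -885757
Step 3: A2 = -885757; r = 885757; squarings mod 1607: 1258^1=1258, 1258^2=1276, 1258^4=285, 1258^8=875, 1258^16=693, 1258^32=1363, 1258^64=77, 1258^128=1108, 1258^256=1523, 1258^512=628, 1258^1024=669, 1258^2048=815, 1258^4096=534, 1258^8192=717, 1258^16384=1456, 1258^32768=303, 1258^65536=210, 1258^131072=711, 1258^262144=923, 1258^524288=219; 1258^885757 = 1258^1 * 1258^4 * 1258^8 * 1258^16 * 1258^32 * 1258^64 * 1258^128 * 1258^256 * 1258^512 * 1258^32768 * 1258^65536 * 1258^262144 * 1258^524288 = 1250 (mod 1607); answer 1250
Step 4: A3 = 1250; w = -23; 4*(-23)^3 - 8*(-23)^2 - 6*(-23)^1 + 2 = (-48668) + (-4232) + (138) + (2) = -52760; answer -52760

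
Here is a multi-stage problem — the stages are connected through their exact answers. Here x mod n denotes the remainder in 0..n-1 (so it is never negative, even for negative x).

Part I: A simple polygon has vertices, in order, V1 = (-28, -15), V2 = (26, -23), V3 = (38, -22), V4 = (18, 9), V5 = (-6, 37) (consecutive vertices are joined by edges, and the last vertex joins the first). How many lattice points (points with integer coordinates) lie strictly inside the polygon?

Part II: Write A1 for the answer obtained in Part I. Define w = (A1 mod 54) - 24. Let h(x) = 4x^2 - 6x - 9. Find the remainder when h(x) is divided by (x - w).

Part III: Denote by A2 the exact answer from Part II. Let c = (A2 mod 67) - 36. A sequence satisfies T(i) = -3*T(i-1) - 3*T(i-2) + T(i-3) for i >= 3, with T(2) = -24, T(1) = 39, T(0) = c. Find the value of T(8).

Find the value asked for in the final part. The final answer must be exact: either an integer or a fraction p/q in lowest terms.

-420

Part I: cross terms: (-28*-23 - 26*-15)=1034, (26*-22 - 38*-23)=302, (38*9 - 18*-22)=738, (18*37 - -6*9)=720, (-6*-15 - -28*37)=1126; twice the area = |3920| = 3920; area = 1960; boundary points = 2 + 1 + 1 + 4 + 2 = 10; strictly interior points = area - boundary/2 + 1 = 1956; answer 1956
Part II: A1 = 1956; w = -12; remainder = value at the root: 4*(-12)^2 - 6*(-12)^1 - 9 = (576) + (72) + (-9) = 639; answer 639
Part III: A2 = 639; c = 0; T(3) = -3*(-24) - 3*(39) + 1*(0) = -45; iterating: T(3)=-45, T(4)=246, T(5)=-627, T(6)=1098, T(7)=-1167, T(8)=-420; answer -420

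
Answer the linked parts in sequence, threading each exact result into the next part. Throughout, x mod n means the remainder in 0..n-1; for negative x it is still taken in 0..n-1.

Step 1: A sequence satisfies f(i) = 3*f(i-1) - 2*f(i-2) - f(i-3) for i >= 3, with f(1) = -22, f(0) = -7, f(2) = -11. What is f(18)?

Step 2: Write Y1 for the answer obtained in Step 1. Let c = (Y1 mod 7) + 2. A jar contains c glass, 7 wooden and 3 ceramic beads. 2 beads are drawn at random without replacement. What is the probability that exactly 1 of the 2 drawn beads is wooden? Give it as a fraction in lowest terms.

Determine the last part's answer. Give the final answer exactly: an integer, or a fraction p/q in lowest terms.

35/68

Step 1: f(3) = 3*(-11) - 2*(-22) - 1*(-7) = 18; iterating: f(3)=18, f(4)=98, f(5)=269, f(6)=593, f(7)=1143, f(8)=1974, f(9)=3043, f(10)=4038, f(11)=4054, f(12)=1043, f(13)=-9017, f(14)=-33191, f(15)=-82582, f(16)=-172347, f(17)=-318686, f(18)=-528782; answer -528782
Step 2: Y1 = -528782; c = 7; total draws C(17,2) = 136; favorable C(7,1)*C(10,1) = 70; P = 35/68; answer 35/68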